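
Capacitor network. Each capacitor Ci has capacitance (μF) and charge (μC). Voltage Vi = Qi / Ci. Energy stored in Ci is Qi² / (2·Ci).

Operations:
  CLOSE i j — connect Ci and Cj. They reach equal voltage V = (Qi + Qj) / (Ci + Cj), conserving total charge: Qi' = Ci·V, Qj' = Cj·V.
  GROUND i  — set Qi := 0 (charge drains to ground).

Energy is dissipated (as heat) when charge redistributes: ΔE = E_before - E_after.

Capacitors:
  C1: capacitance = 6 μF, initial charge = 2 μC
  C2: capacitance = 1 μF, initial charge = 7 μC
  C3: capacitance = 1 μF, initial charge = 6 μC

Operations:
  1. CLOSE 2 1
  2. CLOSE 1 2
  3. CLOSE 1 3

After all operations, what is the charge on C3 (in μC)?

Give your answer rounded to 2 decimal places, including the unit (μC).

Initial: C1(6μF, Q=2μC, V=0.33V), C2(1μF, Q=7μC, V=7.00V), C3(1μF, Q=6μC, V=6.00V)
Op 1: CLOSE 2-1: Q_total=9.00, C_total=7.00, V=1.29; Q2=1.29, Q1=7.71; dissipated=19.048
Op 2: CLOSE 1-2: Q_total=9.00, C_total=7.00, V=1.29; Q1=7.71, Q2=1.29; dissipated=0.000
Op 3: CLOSE 1-3: Q_total=13.71, C_total=7.00, V=1.96; Q1=11.76, Q3=1.96; dissipated=9.525
Final charges: Q1=11.76, Q2=1.29, Q3=1.96

Answer: 1.96 μC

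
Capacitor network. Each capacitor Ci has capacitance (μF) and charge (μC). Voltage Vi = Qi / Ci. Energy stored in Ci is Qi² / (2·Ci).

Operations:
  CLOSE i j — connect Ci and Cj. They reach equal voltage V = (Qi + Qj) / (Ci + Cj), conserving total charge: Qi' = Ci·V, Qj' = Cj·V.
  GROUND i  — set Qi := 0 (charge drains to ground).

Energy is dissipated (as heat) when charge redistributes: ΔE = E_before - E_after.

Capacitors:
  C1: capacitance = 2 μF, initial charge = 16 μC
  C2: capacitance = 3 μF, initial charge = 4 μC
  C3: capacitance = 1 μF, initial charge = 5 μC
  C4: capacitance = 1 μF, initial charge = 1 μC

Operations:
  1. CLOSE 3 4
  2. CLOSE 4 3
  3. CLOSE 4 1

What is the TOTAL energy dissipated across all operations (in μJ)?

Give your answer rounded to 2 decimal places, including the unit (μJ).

Initial: C1(2μF, Q=16μC, V=8.00V), C2(3μF, Q=4μC, V=1.33V), C3(1μF, Q=5μC, V=5.00V), C4(1μF, Q=1μC, V=1.00V)
Op 1: CLOSE 3-4: Q_total=6.00, C_total=2.00, V=3.00; Q3=3.00, Q4=3.00; dissipated=4.000
Op 2: CLOSE 4-3: Q_total=6.00, C_total=2.00, V=3.00; Q4=3.00, Q3=3.00; dissipated=0.000
Op 3: CLOSE 4-1: Q_total=19.00, C_total=3.00, V=6.33; Q4=6.33, Q1=12.67; dissipated=8.333
Total dissipated: 12.333 μJ

Answer: 12.33 μJ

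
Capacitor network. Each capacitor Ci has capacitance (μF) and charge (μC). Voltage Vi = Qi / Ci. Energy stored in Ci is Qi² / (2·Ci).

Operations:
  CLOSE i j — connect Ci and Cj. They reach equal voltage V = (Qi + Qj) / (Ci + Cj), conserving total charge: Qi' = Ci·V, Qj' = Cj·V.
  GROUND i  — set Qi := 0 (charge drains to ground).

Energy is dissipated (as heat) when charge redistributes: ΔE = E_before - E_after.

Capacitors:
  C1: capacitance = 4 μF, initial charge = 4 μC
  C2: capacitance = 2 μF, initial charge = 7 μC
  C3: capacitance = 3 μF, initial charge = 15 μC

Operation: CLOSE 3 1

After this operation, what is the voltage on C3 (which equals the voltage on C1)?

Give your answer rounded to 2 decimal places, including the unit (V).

Initial: C1(4μF, Q=4μC, V=1.00V), C2(2μF, Q=7μC, V=3.50V), C3(3μF, Q=15μC, V=5.00V)
Op 1: CLOSE 3-1: Q_total=19.00, C_total=7.00, V=2.71; Q3=8.14, Q1=10.86; dissipated=13.714

Answer: 2.71 V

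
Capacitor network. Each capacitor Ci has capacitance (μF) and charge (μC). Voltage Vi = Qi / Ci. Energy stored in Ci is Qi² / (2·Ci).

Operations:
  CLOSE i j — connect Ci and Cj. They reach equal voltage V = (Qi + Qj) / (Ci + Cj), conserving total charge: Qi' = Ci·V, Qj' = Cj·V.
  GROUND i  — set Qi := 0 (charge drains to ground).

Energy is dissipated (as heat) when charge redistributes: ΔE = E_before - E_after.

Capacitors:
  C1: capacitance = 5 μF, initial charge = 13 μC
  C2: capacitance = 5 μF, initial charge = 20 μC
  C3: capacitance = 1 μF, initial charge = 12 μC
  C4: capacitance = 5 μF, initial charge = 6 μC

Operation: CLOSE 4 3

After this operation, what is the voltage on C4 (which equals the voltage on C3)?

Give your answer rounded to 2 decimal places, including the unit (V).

Initial: C1(5μF, Q=13μC, V=2.60V), C2(5μF, Q=20μC, V=4.00V), C3(1μF, Q=12μC, V=12.00V), C4(5μF, Q=6μC, V=1.20V)
Op 1: CLOSE 4-3: Q_total=18.00, C_total=6.00, V=3.00; Q4=15.00, Q3=3.00; dissipated=48.600

Answer: 3.00 V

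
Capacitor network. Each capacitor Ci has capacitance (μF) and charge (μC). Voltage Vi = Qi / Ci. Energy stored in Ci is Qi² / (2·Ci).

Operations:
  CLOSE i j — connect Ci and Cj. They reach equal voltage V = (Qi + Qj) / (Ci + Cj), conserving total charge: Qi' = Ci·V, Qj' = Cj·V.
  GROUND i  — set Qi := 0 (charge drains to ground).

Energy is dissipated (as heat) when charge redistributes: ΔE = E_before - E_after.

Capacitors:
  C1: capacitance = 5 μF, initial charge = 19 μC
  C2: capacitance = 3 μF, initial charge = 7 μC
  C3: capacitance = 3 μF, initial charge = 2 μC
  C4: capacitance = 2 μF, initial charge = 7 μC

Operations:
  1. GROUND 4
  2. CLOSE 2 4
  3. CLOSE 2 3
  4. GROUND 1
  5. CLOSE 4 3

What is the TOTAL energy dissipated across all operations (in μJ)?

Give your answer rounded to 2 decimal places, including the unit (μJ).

Answer: 52.10 μJ

Derivation:
Initial: C1(5μF, Q=19μC, V=3.80V), C2(3μF, Q=7μC, V=2.33V), C3(3μF, Q=2μC, V=0.67V), C4(2μF, Q=7μC, V=3.50V)
Op 1: GROUND 4: Q4=0; energy lost=12.250
Op 2: CLOSE 2-4: Q_total=7.00, C_total=5.00, V=1.40; Q2=4.20, Q4=2.80; dissipated=3.267
Op 3: CLOSE 2-3: Q_total=6.20, C_total=6.00, V=1.03; Q2=3.10, Q3=3.10; dissipated=0.403
Op 4: GROUND 1: Q1=0; energy lost=36.100
Op 5: CLOSE 4-3: Q_total=5.90, C_total=5.00, V=1.18; Q4=2.36, Q3=3.54; dissipated=0.081
Total dissipated: 52.101 μJ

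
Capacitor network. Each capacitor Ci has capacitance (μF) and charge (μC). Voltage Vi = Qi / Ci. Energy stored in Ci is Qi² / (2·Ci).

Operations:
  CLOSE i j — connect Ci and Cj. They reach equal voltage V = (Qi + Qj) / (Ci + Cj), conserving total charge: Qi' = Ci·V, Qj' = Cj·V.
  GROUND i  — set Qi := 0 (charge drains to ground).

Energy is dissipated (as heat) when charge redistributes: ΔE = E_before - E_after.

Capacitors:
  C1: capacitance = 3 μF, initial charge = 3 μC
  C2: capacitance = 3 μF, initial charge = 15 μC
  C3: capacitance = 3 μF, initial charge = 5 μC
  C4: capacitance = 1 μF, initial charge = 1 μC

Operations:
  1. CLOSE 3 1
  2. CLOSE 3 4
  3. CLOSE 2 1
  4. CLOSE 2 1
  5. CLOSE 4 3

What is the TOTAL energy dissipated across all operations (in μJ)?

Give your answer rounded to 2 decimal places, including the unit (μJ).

Answer: 10.46 μJ

Derivation:
Initial: C1(3μF, Q=3μC, V=1.00V), C2(3μF, Q=15μC, V=5.00V), C3(3μF, Q=5μC, V=1.67V), C4(1μF, Q=1μC, V=1.00V)
Op 1: CLOSE 3-1: Q_total=8.00, C_total=6.00, V=1.33; Q3=4.00, Q1=4.00; dissipated=0.333
Op 2: CLOSE 3-4: Q_total=5.00, C_total=4.00, V=1.25; Q3=3.75, Q4=1.25; dissipated=0.042
Op 3: CLOSE 2-1: Q_total=19.00, C_total=6.00, V=3.17; Q2=9.50, Q1=9.50; dissipated=10.083
Op 4: CLOSE 2-1: Q_total=19.00, C_total=6.00, V=3.17; Q2=9.50, Q1=9.50; dissipated=0.000
Op 5: CLOSE 4-3: Q_total=5.00, C_total=4.00, V=1.25; Q4=1.25, Q3=3.75; dissipated=0.000
Total dissipated: 10.458 μJ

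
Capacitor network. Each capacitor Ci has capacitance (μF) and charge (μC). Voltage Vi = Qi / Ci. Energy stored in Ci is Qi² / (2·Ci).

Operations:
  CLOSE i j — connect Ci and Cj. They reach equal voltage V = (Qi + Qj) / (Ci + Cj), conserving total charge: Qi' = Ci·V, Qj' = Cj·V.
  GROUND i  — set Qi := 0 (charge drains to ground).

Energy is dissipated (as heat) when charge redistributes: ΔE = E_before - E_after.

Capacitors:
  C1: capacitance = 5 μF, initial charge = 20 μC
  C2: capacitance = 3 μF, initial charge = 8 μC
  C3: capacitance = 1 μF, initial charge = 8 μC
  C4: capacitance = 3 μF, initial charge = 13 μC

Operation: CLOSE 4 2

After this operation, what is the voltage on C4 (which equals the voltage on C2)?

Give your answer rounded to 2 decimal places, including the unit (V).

Initial: C1(5μF, Q=20μC, V=4.00V), C2(3μF, Q=8μC, V=2.67V), C3(1μF, Q=8μC, V=8.00V), C4(3μF, Q=13μC, V=4.33V)
Op 1: CLOSE 4-2: Q_total=21.00, C_total=6.00, V=3.50; Q4=10.50, Q2=10.50; dissipated=2.083

Answer: 3.50 V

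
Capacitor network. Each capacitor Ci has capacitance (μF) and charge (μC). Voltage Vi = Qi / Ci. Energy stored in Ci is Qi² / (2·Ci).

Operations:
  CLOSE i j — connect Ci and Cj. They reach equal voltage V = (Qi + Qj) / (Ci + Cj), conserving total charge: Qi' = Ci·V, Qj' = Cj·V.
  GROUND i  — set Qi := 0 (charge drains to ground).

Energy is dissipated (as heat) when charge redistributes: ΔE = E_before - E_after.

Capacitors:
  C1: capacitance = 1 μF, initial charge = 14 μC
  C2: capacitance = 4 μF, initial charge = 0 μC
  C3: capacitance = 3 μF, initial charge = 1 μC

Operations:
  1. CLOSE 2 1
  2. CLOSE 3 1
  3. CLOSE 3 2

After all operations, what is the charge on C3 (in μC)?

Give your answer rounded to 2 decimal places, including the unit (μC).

Initial: C1(1μF, Q=14μC, V=14.00V), C2(4μF, Q=0μC, V=0.00V), C3(3μF, Q=1μC, V=0.33V)
Op 1: CLOSE 2-1: Q_total=14.00, C_total=5.00, V=2.80; Q2=11.20, Q1=2.80; dissipated=78.400
Op 2: CLOSE 3-1: Q_total=3.80, C_total=4.00, V=0.95; Q3=2.85, Q1=0.95; dissipated=2.282
Op 3: CLOSE 3-2: Q_total=14.05, C_total=7.00, V=2.01; Q3=6.02, Q2=8.03; dissipated=2.934
Final charges: Q1=0.95, Q2=8.03, Q3=6.02

Answer: 6.02 μC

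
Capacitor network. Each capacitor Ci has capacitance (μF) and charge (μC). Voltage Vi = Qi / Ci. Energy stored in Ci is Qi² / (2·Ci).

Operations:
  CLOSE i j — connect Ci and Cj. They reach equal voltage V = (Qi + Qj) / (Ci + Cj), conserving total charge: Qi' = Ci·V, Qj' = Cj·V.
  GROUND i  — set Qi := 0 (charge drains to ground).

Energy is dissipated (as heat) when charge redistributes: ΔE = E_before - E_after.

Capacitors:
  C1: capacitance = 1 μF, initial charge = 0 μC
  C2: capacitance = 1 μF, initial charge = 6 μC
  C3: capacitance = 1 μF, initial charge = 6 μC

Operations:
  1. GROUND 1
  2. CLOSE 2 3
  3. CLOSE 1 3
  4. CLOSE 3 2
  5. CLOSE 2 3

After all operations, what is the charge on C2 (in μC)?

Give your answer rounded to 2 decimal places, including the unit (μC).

Initial: C1(1μF, Q=0μC, V=0.00V), C2(1μF, Q=6μC, V=6.00V), C3(1μF, Q=6μC, V=6.00V)
Op 1: GROUND 1: Q1=0; energy lost=0.000
Op 2: CLOSE 2-3: Q_total=12.00, C_total=2.00, V=6.00; Q2=6.00, Q3=6.00; dissipated=0.000
Op 3: CLOSE 1-3: Q_total=6.00, C_total=2.00, V=3.00; Q1=3.00, Q3=3.00; dissipated=9.000
Op 4: CLOSE 3-2: Q_total=9.00, C_total=2.00, V=4.50; Q3=4.50, Q2=4.50; dissipated=2.250
Op 5: CLOSE 2-3: Q_total=9.00, C_total=2.00, V=4.50; Q2=4.50, Q3=4.50; dissipated=0.000
Final charges: Q1=3.00, Q2=4.50, Q3=4.50

Answer: 4.50 μC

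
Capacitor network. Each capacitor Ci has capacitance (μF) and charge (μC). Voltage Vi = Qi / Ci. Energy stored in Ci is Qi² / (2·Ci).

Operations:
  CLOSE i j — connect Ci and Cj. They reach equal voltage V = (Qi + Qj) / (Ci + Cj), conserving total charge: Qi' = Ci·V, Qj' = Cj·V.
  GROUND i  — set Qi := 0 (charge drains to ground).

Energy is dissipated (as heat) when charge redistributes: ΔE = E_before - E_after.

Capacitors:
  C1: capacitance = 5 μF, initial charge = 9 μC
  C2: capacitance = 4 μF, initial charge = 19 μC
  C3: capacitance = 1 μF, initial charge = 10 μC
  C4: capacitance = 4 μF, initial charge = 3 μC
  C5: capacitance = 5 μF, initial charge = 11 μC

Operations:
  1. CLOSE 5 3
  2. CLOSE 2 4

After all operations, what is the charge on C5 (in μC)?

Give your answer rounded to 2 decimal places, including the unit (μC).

Initial: C1(5μF, Q=9μC, V=1.80V), C2(4μF, Q=19μC, V=4.75V), C3(1μF, Q=10μC, V=10.00V), C4(4μF, Q=3μC, V=0.75V), C5(5μF, Q=11μC, V=2.20V)
Op 1: CLOSE 5-3: Q_total=21.00, C_total=6.00, V=3.50; Q5=17.50, Q3=3.50; dissipated=25.350
Op 2: CLOSE 2-4: Q_total=22.00, C_total=8.00, V=2.75; Q2=11.00, Q4=11.00; dissipated=16.000
Final charges: Q1=9.00, Q2=11.00, Q3=3.50, Q4=11.00, Q5=17.50

Answer: 17.50 μC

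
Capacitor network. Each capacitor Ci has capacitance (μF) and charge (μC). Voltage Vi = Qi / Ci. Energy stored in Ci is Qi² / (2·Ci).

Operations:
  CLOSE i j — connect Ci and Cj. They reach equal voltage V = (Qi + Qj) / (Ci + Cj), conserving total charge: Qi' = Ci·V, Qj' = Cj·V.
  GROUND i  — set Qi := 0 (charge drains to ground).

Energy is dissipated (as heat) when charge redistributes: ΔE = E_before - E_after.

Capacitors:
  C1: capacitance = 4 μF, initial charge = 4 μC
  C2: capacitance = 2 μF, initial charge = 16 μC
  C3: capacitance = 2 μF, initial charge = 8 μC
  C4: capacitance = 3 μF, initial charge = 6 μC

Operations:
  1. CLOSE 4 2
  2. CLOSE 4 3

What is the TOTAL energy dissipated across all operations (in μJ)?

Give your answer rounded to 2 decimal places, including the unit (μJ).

Answer: 21.70 μJ

Derivation:
Initial: C1(4μF, Q=4μC, V=1.00V), C2(2μF, Q=16μC, V=8.00V), C3(2μF, Q=8μC, V=4.00V), C4(3μF, Q=6μC, V=2.00V)
Op 1: CLOSE 4-2: Q_total=22.00, C_total=5.00, V=4.40; Q4=13.20, Q2=8.80; dissipated=21.600
Op 2: CLOSE 4-3: Q_total=21.20, C_total=5.00, V=4.24; Q4=12.72, Q3=8.48; dissipated=0.096
Total dissipated: 21.696 μJ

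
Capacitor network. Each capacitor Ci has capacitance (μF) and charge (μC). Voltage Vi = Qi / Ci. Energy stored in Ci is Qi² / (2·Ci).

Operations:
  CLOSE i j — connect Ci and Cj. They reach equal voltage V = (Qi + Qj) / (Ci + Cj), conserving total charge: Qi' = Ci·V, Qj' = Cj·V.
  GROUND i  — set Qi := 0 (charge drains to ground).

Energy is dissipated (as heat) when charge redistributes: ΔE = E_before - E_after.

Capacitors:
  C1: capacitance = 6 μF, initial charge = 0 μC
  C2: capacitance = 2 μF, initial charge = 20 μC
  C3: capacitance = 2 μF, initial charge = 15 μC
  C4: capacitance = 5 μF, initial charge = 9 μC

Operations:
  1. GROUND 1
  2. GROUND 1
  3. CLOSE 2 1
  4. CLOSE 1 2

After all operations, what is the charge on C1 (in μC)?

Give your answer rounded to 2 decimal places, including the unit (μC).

Initial: C1(6μF, Q=0μC, V=0.00V), C2(2μF, Q=20μC, V=10.00V), C3(2μF, Q=15μC, V=7.50V), C4(5μF, Q=9μC, V=1.80V)
Op 1: GROUND 1: Q1=0; energy lost=0.000
Op 2: GROUND 1: Q1=0; energy lost=0.000
Op 3: CLOSE 2-1: Q_total=20.00, C_total=8.00, V=2.50; Q2=5.00, Q1=15.00; dissipated=75.000
Op 4: CLOSE 1-2: Q_total=20.00, C_total=8.00, V=2.50; Q1=15.00, Q2=5.00; dissipated=0.000
Final charges: Q1=15.00, Q2=5.00, Q3=15.00, Q4=9.00

Answer: 15.00 μC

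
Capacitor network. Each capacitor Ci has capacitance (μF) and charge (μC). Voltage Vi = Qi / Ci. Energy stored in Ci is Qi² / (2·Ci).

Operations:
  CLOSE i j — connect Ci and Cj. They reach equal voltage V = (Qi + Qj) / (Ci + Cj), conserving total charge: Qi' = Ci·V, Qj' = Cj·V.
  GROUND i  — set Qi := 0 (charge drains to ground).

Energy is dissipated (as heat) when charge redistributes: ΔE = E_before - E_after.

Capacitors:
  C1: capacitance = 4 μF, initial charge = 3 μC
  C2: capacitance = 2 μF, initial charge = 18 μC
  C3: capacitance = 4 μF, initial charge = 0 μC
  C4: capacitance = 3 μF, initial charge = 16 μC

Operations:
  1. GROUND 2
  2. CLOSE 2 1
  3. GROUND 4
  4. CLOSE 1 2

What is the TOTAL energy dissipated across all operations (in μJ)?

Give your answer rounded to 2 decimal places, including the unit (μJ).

Answer: 124.04 μJ

Derivation:
Initial: C1(4μF, Q=3μC, V=0.75V), C2(2μF, Q=18μC, V=9.00V), C3(4μF, Q=0μC, V=0.00V), C4(3μF, Q=16μC, V=5.33V)
Op 1: GROUND 2: Q2=0; energy lost=81.000
Op 2: CLOSE 2-1: Q_total=3.00, C_total=6.00, V=0.50; Q2=1.00, Q1=2.00; dissipated=0.375
Op 3: GROUND 4: Q4=0; energy lost=42.667
Op 4: CLOSE 1-2: Q_total=3.00, C_total=6.00, V=0.50; Q1=2.00, Q2=1.00; dissipated=0.000
Total dissipated: 124.042 μJ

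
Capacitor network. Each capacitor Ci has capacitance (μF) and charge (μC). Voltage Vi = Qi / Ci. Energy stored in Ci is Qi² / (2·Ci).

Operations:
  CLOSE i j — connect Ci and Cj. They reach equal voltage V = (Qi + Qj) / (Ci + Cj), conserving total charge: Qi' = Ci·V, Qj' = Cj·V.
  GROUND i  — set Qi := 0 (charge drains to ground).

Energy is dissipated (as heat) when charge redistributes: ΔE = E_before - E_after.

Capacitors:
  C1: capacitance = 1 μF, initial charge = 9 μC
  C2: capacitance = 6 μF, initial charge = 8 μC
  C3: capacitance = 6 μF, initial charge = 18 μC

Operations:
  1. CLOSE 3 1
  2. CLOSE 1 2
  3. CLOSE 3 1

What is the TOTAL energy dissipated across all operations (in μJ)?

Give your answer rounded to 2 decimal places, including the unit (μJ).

Answer: 20.16 μJ

Derivation:
Initial: C1(1μF, Q=9μC, V=9.00V), C2(6μF, Q=8μC, V=1.33V), C3(6μF, Q=18μC, V=3.00V)
Op 1: CLOSE 3-1: Q_total=27.00, C_total=7.00, V=3.86; Q3=23.14, Q1=3.86; dissipated=15.429
Op 2: CLOSE 1-2: Q_total=11.86, C_total=7.00, V=1.69; Q1=1.69, Q2=10.16; dissipated=2.730
Op 3: CLOSE 3-1: Q_total=24.84, C_total=7.00, V=3.55; Q3=21.29, Q1=3.55; dissipated=2.006
Total dissipated: 20.164 μJ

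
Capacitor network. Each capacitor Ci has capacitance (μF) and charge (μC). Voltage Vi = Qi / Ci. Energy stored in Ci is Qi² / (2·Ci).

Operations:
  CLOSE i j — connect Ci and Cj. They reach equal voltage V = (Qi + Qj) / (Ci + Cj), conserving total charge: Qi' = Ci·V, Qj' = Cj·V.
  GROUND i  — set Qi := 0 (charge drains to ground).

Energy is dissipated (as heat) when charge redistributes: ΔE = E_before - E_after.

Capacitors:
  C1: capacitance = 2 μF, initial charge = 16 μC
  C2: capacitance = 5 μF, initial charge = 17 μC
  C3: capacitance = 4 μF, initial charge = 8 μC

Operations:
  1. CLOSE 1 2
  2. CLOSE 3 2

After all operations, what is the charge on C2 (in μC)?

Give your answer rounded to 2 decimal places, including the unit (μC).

Answer: 17.54 μC

Derivation:
Initial: C1(2μF, Q=16μC, V=8.00V), C2(5μF, Q=17μC, V=3.40V), C3(4μF, Q=8μC, V=2.00V)
Op 1: CLOSE 1-2: Q_total=33.00, C_total=7.00, V=4.71; Q1=9.43, Q2=23.57; dissipated=15.114
Op 2: CLOSE 3-2: Q_total=31.57, C_total=9.00, V=3.51; Q3=14.03, Q2=17.54; dissipated=8.186
Final charges: Q1=9.43, Q2=17.54, Q3=14.03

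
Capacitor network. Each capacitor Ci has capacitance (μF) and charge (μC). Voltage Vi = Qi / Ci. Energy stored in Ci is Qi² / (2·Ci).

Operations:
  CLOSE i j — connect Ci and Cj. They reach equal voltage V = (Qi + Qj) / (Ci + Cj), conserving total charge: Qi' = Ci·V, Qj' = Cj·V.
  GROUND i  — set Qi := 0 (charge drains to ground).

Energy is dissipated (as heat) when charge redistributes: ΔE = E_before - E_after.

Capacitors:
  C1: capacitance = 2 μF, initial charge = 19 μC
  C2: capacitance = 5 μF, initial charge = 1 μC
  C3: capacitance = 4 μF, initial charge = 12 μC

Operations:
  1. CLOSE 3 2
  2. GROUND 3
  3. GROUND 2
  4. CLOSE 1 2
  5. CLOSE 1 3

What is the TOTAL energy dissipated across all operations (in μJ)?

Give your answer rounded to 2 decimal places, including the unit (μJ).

Answer: 87.48 μJ

Derivation:
Initial: C1(2μF, Q=19μC, V=9.50V), C2(5μF, Q=1μC, V=0.20V), C3(4μF, Q=12μC, V=3.00V)
Op 1: CLOSE 3-2: Q_total=13.00, C_total=9.00, V=1.44; Q3=5.78, Q2=7.22; dissipated=8.711
Op 2: GROUND 3: Q3=0; energy lost=4.173
Op 3: GROUND 2: Q2=0; energy lost=5.216
Op 4: CLOSE 1-2: Q_total=19.00, C_total=7.00, V=2.71; Q1=5.43, Q2=13.57; dissipated=64.464
Op 5: CLOSE 1-3: Q_total=5.43, C_total=6.00, V=0.90; Q1=1.81, Q3=3.62; dissipated=4.912
Total dissipated: 87.476 μJ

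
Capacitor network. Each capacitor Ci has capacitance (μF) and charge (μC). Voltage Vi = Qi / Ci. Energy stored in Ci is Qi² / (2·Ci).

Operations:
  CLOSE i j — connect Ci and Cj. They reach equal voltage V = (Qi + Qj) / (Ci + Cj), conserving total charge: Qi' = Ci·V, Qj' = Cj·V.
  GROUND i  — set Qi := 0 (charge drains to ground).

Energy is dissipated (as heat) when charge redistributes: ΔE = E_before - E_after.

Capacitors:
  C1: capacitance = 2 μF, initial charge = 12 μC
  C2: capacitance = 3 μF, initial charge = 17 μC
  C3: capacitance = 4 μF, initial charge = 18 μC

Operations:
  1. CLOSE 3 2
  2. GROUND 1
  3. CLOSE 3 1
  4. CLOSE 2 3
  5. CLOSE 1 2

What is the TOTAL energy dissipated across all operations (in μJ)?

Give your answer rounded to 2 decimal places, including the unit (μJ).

Initial: C1(2μF, Q=12μC, V=6.00V), C2(3μF, Q=17μC, V=5.67V), C3(4μF, Q=18μC, V=4.50V)
Op 1: CLOSE 3-2: Q_total=35.00, C_total=7.00, V=5.00; Q3=20.00, Q2=15.00; dissipated=1.167
Op 2: GROUND 1: Q1=0; energy lost=36.000
Op 3: CLOSE 3-1: Q_total=20.00, C_total=6.00, V=3.33; Q3=13.33, Q1=6.67; dissipated=16.667
Op 4: CLOSE 2-3: Q_total=28.33, C_total=7.00, V=4.05; Q2=12.14, Q3=16.19; dissipated=2.381
Op 5: CLOSE 1-2: Q_total=18.81, C_total=5.00, V=3.76; Q1=7.52, Q2=11.29; dissipated=0.306
Total dissipated: 56.520 μJ

Answer: 56.52 μJ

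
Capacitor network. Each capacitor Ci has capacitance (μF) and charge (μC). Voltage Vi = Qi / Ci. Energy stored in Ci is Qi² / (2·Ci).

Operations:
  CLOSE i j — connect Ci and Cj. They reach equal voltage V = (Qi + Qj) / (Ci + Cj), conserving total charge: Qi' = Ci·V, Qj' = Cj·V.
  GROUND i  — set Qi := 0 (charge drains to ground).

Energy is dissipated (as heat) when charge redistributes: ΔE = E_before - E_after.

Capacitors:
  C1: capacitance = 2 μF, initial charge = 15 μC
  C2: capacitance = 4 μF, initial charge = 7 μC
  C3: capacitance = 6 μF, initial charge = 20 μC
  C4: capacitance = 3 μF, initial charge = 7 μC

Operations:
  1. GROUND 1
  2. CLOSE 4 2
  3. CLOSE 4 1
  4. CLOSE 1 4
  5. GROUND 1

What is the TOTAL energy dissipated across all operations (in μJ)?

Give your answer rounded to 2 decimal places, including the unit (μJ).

Initial: C1(2μF, Q=15μC, V=7.50V), C2(4μF, Q=7μC, V=1.75V), C3(6μF, Q=20μC, V=3.33V), C4(3μF, Q=7μC, V=2.33V)
Op 1: GROUND 1: Q1=0; energy lost=56.250
Op 2: CLOSE 4-2: Q_total=14.00, C_total=7.00, V=2.00; Q4=6.00, Q2=8.00; dissipated=0.292
Op 3: CLOSE 4-1: Q_total=6.00, C_total=5.00, V=1.20; Q4=3.60, Q1=2.40; dissipated=2.400
Op 4: CLOSE 1-4: Q_total=6.00, C_total=5.00, V=1.20; Q1=2.40, Q4=3.60; dissipated=0.000
Op 5: GROUND 1: Q1=0; energy lost=1.440
Total dissipated: 60.382 μJ

Answer: 60.38 μJ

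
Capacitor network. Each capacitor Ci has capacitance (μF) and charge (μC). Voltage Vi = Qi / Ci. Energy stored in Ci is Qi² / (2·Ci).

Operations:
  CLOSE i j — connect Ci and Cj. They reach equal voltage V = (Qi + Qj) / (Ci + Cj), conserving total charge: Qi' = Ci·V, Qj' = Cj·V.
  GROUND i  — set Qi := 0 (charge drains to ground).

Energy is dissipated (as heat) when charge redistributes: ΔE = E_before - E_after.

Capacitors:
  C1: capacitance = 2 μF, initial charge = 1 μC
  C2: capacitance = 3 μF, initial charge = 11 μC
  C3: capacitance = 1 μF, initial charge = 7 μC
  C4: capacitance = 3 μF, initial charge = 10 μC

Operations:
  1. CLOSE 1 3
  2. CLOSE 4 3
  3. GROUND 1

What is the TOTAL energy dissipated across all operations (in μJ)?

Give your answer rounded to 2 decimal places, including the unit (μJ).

Answer: 21.36 μJ

Derivation:
Initial: C1(2μF, Q=1μC, V=0.50V), C2(3μF, Q=11μC, V=3.67V), C3(1μF, Q=7μC, V=7.00V), C4(3μF, Q=10μC, V=3.33V)
Op 1: CLOSE 1-3: Q_total=8.00, C_total=3.00, V=2.67; Q1=5.33, Q3=2.67; dissipated=14.083
Op 2: CLOSE 4-3: Q_total=12.67, C_total=4.00, V=3.17; Q4=9.50, Q3=3.17; dissipated=0.167
Op 3: GROUND 1: Q1=0; energy lost=7.111
Total dissipated: 21.361 μJ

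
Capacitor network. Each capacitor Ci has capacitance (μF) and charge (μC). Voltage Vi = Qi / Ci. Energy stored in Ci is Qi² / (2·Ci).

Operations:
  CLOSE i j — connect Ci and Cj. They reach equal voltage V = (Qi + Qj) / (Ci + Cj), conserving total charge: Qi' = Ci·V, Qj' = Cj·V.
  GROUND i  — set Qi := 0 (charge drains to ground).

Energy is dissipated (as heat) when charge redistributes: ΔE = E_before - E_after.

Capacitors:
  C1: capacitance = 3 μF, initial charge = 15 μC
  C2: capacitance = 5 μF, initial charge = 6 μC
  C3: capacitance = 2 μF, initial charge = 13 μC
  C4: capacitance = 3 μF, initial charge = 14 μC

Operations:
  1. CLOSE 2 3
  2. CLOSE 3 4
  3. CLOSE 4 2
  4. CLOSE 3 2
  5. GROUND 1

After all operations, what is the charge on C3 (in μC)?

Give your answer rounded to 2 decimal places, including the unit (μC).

Initial: C1(3μF, Q=15μC, V=5.00V), C2(5μF, Q=6μC, V=1.20V), C3(2μF, Q=13μC, V=6.50V), C4(3μF, Q=14μC, V=4.67V)
Op 1: CLOSE 2-3: Q_total=19.00, C_total=7.00, V=2.71; Q2=13.57, Q3=5.43; dissipated=20.064
Op 2: CLOSE 3-4: Q_total=19.43, C_total=5.00, V=3.89; Q3=7.77, Q4=11.66; dissipated=2.287
Op 3: CLOSE 4-2: Q_total=25.23, C_total=8.00, V=3.15; Q4=9.46, Q2=15.77; dissipated=1.286
Op 4: CLOSE 3-2: Q_total=23.54, C_total=7.00, V=3.36; Q3=6.73, Q2=16.81; dissipated=0.383
Op 5: GROUND 1: Q1=0; energy lost=37.500
Final charges: Q1=0.00, Q2=16.81, Q3=6.73, Q4=9.46

Answer: 6.73 μC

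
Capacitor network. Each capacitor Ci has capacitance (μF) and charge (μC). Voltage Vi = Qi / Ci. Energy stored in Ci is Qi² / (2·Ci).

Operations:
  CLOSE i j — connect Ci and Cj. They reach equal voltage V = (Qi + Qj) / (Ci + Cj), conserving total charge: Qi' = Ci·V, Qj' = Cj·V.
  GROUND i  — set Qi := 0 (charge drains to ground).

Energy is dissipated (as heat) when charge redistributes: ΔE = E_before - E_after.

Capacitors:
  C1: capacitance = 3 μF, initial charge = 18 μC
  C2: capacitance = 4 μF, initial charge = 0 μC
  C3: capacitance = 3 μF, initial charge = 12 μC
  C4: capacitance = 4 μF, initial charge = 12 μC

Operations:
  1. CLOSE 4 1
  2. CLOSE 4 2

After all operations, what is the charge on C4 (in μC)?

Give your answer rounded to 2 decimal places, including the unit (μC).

Initial: C1(3μF, Q=18μC, V=6.00V), C2(4μF, Q=0μC, V=0.00V), C3(3μF, Q=12μC, V=4.00V), C4(4μF, Q=12μC, V=3.00V)
Op 1: CLOSE 4-1: Q_total=30.00, C_total=7.00, V=4.29; Q4=17.14, Q1=12.86; dissipated=7.714
Op 2: CLOSE 4-2: Q_total=17.14, C_total=8.00, V=2.14; Q4=8.57, Q2=8.57; dissipated=18.367
Final charges: Q1=12.86, Q2=8.57, Q3=12.00, Q4=8.57

Answer: 8.57 μC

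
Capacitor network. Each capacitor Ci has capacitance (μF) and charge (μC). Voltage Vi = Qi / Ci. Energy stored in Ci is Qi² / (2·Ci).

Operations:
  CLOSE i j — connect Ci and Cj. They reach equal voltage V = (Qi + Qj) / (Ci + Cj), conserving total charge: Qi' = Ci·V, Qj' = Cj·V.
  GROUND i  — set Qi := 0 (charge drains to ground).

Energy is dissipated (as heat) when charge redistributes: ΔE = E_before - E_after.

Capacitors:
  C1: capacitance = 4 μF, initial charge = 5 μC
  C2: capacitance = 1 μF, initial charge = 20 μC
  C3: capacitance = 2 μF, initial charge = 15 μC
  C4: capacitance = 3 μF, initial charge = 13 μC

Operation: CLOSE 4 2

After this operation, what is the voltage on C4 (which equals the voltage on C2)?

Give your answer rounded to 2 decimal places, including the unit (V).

Initial: C1(4μF, Q=5μC, V=1.25V), C2(1μF, Q=20μC, V=20.00V), C3(2μF, Q=15μC, V=7.50V), C4(3μF, Q=13μC, V=4.33V)
Op 1: CLOSE 4-2: Q_total=33.00, C_total=4.00, V=8.25; Q4=24.75, Q2=8.25; dissipated=92.042

Answer: 8.25 V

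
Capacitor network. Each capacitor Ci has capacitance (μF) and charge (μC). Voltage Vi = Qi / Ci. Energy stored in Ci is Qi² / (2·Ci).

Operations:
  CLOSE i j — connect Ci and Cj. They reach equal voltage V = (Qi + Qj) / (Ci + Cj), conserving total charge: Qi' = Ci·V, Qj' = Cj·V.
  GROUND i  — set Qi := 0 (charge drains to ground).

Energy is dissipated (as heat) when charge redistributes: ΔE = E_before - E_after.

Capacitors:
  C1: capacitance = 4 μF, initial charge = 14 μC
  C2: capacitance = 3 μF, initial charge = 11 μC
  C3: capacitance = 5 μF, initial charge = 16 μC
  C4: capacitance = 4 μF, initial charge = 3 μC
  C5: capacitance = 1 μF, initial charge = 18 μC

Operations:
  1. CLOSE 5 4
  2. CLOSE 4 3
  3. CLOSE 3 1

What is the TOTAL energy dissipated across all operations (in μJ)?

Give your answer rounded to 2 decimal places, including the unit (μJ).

Answer: 120.16 μJ

Derivation:
Initial: C1(4μF, Q=14μC, V=3.50V), C2(3μF, Q=11μC, V=3.67V), C3(5μF, Q=16μC, V=3.20V), C4(4μF, Q=3μC, V=0.75V), C5(1μF, Q=18μC, V=18.00V)
Op 1: CLOSE 5-4: Q_total=21.00, C_total=5.00, V=4.20; Q5=4.20, Q4=16.80; dissipated=119.025
Op 2: CLOSE 4-3: Q_total=32.80, C_total=9.00, V=3.64; Q4=14.58, Q3=18.22; dissipated=1.111
Op 3: CLOSE 3-1: Q_total=32.22, C_total=9.00, V=3.58; Q3=17.90, Q1=14.32; dissipated=0.023
Total dissipated: 120.159 μJ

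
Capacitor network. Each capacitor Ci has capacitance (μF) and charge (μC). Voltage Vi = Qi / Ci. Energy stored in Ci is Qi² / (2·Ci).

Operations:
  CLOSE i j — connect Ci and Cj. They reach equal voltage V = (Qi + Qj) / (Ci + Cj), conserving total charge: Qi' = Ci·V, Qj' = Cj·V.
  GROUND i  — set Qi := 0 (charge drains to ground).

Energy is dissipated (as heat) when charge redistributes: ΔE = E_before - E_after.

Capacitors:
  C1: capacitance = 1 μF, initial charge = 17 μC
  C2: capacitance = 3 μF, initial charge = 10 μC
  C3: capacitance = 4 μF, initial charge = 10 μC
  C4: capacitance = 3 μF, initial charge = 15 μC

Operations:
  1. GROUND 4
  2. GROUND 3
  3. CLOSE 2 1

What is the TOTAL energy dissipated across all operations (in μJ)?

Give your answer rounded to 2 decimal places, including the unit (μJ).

Initial: C1(1μF, Q=17μC, V=17.00V), C2(3μF, Q=10μC, V=3.33V), C3(4μF, Q=10μC, V=2.50V), C4(3μF, Q=15μC, V=5.00V)
Op 1: GROUND 4: Q4=0; energy lost=37.500
Op 2: GROUND 3: Q3=0; energy lost=12.500
Op 3: CLOSE 2-1: Q_total=27.00, C_total=4.00, V=6.75; Q2=20.25, Q1=6.75; dissipated=70.042
Total dissipated: 120.042 μJ

Answer: 120.04 μJ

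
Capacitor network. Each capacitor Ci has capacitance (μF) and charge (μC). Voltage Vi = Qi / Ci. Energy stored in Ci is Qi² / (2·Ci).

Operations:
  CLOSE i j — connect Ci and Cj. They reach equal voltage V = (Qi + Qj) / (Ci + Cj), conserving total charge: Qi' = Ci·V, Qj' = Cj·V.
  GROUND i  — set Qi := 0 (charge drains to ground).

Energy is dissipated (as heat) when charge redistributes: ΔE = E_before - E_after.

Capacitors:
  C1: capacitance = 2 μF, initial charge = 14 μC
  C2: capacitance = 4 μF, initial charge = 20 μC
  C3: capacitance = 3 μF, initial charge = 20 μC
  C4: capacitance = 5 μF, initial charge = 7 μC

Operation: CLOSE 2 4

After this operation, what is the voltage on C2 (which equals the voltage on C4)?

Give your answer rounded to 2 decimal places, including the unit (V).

Answer: 3.00 V

Derivation:
Initial: C1(2μF, Q=14μC, V=7.00V), C2(4μF, Q=20μC, V=5.00V), C3(3μF, Q=20μC, V=6.67V), C4(5μF, Q=7μC, V=1.40V)
Op 1: CLOSE 2-4: Q_total=27.00, C_total=9.00, V=3.00; Q2=12.00, Q4=15.00; dissipated=14.400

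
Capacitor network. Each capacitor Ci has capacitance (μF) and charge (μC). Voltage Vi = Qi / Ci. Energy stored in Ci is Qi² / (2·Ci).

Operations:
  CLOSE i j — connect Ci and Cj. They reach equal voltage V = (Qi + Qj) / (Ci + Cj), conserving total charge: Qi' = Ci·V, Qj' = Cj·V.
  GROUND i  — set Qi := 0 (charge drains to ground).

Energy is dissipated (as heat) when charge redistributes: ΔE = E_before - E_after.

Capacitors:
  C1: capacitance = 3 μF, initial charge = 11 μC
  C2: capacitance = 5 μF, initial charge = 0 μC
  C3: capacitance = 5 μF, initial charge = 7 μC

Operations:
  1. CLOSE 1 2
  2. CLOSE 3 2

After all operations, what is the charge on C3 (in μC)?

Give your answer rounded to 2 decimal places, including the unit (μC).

Answer: 6.94 μC

Derivation:
Initial: C1(3μF, Q=11μC, V=3.67V), C2(5μF, Q=0μC, V=0.00V), C3(5μF, Q=7μC, V=1.40V)
Op 1: CLOSE 1-2: Q_total=11.00, C_total=8.00, V=1.38; Q1=4.12, Q2=6.88; dissipated=12.604
Op 2: CLOSE 3-2: Q_total=13.88, C_total=10.00, V=1.39; Q3=6.94, Q2=6.94; dissipated=0.001
Final charges: Q1=4.12, Q2=6.94, Q3=6.94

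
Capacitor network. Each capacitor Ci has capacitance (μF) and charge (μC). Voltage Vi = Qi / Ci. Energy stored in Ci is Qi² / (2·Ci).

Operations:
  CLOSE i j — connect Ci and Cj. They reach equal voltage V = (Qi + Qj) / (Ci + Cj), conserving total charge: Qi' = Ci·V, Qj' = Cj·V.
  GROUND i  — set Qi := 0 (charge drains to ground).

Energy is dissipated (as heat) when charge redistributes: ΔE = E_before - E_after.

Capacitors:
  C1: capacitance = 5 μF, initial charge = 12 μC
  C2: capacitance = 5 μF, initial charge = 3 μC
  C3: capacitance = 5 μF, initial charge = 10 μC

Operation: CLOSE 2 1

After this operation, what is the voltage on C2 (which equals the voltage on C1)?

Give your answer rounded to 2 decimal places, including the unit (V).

Initial: C1(5μF, Q=12μC, V=2.40V), C2(5μF, Q=3μC, V=0.60V), C3(5μF, Q=10μC, V=2.00V)
Op 1: CLOSE 2-1: Q_total=15.00, C_total=10.00, V=1.50; Q2=7.50, Q1=7.50; dissipated=4.050

Answer: 1.50 V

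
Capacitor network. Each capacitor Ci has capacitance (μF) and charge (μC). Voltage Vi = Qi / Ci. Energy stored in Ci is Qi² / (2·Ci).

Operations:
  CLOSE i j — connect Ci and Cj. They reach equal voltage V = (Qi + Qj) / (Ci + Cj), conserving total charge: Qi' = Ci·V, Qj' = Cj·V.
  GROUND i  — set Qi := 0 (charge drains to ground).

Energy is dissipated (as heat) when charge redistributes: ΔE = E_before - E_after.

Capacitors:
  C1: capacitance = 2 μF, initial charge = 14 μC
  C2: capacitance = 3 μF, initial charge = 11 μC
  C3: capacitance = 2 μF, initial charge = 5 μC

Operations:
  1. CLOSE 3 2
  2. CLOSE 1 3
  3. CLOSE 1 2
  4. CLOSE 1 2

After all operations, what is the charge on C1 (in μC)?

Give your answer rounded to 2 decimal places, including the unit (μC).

Initial: C1(2μF, Q=14μC, V=7.00V), C2(3μF, Q=11μC, V=3.67V), C3(2μF, Q=5μC, V=2.50V)
Op 1: CLOSE 3-2: Q_total=16.00, C_total=5.00, V=3.20; Q3=6.40, Q2=9.60; dissipated=0.817
Op 2: CLOSE 1-3: Q_total=20.40, C_total=4.00, V=5.10; Q1=10.20, Q3=10.20; dissipated=7.220
Op 3: CLOSE 1-2: Q_total=19.80, C_total=5.00, V=3.96; Q1=7.92, Q2=11.88; dissipated=2.166
Op 4: CLOSE 1-2: Q_total=19.80, C_total=5.00, V=3.96; Q1=7.92, Q2=11.88; dissipated=0.000
Final charges: Q1=7.92, Q2=11.88, Q3=10.20

Answer: 7.92 μC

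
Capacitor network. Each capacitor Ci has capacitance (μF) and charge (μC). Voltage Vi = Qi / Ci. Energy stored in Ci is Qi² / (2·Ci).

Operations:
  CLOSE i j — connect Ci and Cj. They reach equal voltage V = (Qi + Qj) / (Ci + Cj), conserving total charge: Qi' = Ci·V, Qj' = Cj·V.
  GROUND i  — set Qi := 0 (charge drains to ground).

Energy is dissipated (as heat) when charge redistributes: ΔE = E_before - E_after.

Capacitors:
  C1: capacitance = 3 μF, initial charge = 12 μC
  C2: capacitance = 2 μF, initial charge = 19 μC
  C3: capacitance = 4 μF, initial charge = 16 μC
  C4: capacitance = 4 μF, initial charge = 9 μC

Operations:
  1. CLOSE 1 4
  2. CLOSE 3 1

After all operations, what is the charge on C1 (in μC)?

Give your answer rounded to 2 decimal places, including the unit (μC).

Answer: 10.71 μC

Derivation:
Initial: C1(3μF, Q=12μC, V=4.00V), C2(2μF, Q=19μC, V=9.50V), C3(4μF, Q=16μC, V=4.00V), C4(4μF, Q=9μC, V=2.25V)
Op 1: CLOSE 1-4: Q_total=21.00, C_total=7.00, V=3.00; Q1=9.00, Q4=12.00; dissipated=2.625
Op 2: CLOSE 3-1: Q_total=25.00, C_total=7.00, V=3.57; Q3=14.29, Q1=10.71; dissipated=0.857
Final charges: Q1=10.71, Q2=19.00, Q3=14.29, Q4=12.00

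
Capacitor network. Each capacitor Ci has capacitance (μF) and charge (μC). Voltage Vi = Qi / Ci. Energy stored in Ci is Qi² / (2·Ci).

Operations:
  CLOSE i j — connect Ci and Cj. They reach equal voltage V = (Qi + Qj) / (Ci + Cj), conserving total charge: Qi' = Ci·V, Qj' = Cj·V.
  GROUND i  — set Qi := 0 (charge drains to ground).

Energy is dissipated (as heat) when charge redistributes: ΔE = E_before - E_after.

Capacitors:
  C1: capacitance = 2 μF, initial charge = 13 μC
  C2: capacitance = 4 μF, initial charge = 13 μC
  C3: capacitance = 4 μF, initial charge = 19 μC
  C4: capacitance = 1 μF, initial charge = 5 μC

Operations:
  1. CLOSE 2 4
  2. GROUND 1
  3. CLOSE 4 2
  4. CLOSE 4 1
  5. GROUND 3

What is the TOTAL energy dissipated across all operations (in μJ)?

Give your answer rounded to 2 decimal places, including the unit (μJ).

Answer: 92.92 μJ

Derivation:
Initial: C1(2μF, Q=13μC, V=6.50V), C2(4μF, Q=13μC, V=3.25V), C3(4μF, Q=19μC, V=4.75V), C4(1μF, Q=5μC, V=5.00V)
Op 1: CLOSE 2-4: Q_total=18.00, C_total=5.00, V=3.60; Q2=14.40, Q4=3.60; dissipated=1.225
Op 2: GROUND 1: Q1=0; energy lost=42.250
Op 3: CLOSE 4-2: Q_total=18.00, C_total=5.00, V=3.60; Q4=3.60, Q2=14.40; dissipated=0.000
Op 4: CLOSE 4-1: Q_total=3.60, C_total=3.00, V=1.20; Q4=1.20, Q1=2.40; dissipated=4.320
Op 5: GROUND 3: Q3=0; energy lost=45.125
Total dissipated: 92.920 μJ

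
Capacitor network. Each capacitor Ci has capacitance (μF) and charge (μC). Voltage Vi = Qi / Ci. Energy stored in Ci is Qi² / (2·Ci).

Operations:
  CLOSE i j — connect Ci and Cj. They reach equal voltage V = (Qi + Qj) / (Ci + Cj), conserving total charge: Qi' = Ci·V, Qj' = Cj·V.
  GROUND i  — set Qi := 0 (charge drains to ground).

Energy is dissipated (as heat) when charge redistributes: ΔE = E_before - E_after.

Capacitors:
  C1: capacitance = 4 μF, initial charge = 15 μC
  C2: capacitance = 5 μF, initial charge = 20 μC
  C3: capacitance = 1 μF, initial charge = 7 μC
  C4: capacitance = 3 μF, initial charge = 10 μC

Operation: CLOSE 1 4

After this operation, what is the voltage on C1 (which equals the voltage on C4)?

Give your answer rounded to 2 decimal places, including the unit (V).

Answer: 3.57 V

Derivation:
Initial: C1(4μF, Q=15μC, V=3.75V), C2(5μF, Q=20μC, V=4.00V), C3(1μF, Q=7μC, V=7.00V), C4(3μF, Q=10μC, V=3.33V)
Op 1: CLOSE 1-4: Q_total=25.00, C_total=7.00, V=3.57; Q1=14.29, Q4=10.71; dissipated=0.149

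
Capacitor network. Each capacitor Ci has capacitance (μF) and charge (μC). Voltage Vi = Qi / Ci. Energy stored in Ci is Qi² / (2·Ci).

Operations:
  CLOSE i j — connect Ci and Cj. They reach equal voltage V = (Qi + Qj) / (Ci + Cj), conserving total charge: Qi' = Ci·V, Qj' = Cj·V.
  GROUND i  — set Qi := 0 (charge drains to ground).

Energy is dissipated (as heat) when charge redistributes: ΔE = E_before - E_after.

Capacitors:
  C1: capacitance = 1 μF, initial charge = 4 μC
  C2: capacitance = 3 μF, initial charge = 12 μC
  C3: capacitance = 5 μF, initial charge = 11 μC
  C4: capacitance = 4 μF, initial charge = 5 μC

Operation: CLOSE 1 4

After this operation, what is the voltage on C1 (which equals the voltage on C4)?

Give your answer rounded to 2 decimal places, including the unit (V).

Answer: 1.80 V

Derivation:
Initial: C1(1μF, Q=4μC, V=4.00V), C2(3μF, Q=12μC, V=4.00V), C3(5μF, Q=11μC, V=2.20V), C4(4μF, Q=5μC, V=1.25V)
Op 1: CLOSE 1-4: Q_total=9.00, C_total=5.00, V=1.80; Q1=1.80, Q4=7.20; dissipated=3.025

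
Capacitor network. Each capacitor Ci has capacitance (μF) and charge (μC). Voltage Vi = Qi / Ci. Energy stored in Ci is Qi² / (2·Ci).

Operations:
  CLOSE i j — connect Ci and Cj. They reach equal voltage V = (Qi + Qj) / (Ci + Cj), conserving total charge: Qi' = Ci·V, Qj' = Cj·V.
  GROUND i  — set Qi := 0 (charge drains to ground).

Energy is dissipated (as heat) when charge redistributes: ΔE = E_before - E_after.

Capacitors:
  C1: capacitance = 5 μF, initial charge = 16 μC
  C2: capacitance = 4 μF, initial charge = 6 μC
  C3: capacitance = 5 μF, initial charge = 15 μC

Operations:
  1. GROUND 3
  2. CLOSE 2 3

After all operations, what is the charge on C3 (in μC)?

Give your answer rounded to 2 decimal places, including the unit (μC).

Answer: 3.33 μC

Derivation:
Initial: C1(5μF, Q=16μC, V=3.20V), C2(4μF, Q=6μC, V=1.50V), C3(5μF, Q=15μC, V=3.00V)
Op 1: GROUND 3: Q3=0; energy lost=22.500
Op 2: CLOSE 2-3: Q_total=6.00, C_total=9.00, V=0.67; Q2=2.67, Q3=3.33; dissipated=2.500
Final charges: Q1=16.00, Q2=2.67, Q3=3.33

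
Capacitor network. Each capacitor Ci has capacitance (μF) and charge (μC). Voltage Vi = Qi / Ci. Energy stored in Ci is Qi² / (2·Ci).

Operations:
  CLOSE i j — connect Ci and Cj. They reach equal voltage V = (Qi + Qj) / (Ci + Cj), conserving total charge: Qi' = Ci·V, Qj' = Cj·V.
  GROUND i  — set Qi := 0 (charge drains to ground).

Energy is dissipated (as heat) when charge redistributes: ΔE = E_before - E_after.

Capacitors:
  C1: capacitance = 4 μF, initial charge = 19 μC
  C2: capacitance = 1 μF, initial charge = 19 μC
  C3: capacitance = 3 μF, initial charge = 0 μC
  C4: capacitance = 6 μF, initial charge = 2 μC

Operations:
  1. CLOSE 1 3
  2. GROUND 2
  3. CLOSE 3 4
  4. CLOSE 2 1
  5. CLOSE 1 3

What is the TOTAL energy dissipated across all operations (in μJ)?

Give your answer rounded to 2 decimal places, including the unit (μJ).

Initial: C1(4μF, Q=19μC, V=4.75V), C2(1μF, Q=19μC, V=19.00V), C3(3μF, Q=0μC, V=0.00V), C4(6μF, Q=2μC, V=0.33V)
Op 1: CLOSE 1-3: Q_total=19.00, C_total=7.00, V=2.71; Q1=10.86, Q3=8.14; dissipated=19.339
Op 2: GROUND 2: Q2=0; energy lost=180.500
Op 3: CLOSE 3-4: Q_total=10.14, C_total=9.00, V=1.13; Q3=3.38, Q4=6.76; dissipated=5.669
Op 4: CLOSE 2-1: Q_total=10.86, C_total=5.00, V=2.17; Q2=2.17, Q1=8.69; dissipated=2.947
Op 5: CLOSE 1-3: Q_total=12.07, C_total=7.00, V=1.72; Q1=6.90, Q3=5.17; dissipated=0.935
Total dissipated: 209.390 μJ

Answer: 209.39 μJ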